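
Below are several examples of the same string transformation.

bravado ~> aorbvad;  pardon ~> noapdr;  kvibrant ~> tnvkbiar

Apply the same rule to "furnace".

The pattern: swap each adjacent pair of characters (1↔2, 3↔4, ...), then move the last 2 characters to the front (rotate right by 2).
"furnace" → "ufnrcae" → "aeufnrc".

aeufnrc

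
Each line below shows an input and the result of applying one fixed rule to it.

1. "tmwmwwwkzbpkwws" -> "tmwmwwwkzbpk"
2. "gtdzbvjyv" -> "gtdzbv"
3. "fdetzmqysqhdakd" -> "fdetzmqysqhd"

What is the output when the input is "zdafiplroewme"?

The rule is to delete the last 3 characters.
For "zdafiplroewme" the result is "zdafiplroe".

zdafiplroe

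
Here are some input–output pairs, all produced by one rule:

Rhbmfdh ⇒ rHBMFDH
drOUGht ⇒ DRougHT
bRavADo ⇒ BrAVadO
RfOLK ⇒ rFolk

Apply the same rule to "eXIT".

Exit

What's happening: flip the case of every letter.
For "eXIT" the result is "Exit".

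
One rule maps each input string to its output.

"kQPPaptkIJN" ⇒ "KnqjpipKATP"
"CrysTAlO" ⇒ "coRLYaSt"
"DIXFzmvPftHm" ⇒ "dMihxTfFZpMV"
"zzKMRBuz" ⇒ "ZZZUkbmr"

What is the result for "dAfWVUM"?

What's happening: take characters alternately from the front and the back (1st, last, 2nd, 2nd-last, ...), then flip the case of every letter.
So "dAfWVUM" becomes "DmauFvw".
(Check on "DIXFzmvPftHm": → "DmIHXtFfzPmv" → "dMihxTfFZpMV" ✓)

DmauFvw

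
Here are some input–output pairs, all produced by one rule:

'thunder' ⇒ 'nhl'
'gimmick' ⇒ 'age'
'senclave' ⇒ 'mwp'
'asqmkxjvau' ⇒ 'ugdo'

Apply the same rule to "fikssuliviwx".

Rule — shift every letter 6 places backward in the alphabet (wrapping around), then keep one character in every 3, starting at position 1 (positions 1st, 4th, 7th, ...).
On "fikssuliviwx": the first step gives "zcemmofcpcqr", and the second then gives "zmfc".

zmfc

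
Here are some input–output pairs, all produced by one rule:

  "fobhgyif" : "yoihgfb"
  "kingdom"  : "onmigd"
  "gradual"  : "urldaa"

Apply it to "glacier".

The rule is to delete the first character, then sort the characters into reverse alphabetical order.
Applying both steps to "glacier": "lacier", then "rlieca".
(Check on "gradual": → "radual" → "urldaa" ✓)

rlieca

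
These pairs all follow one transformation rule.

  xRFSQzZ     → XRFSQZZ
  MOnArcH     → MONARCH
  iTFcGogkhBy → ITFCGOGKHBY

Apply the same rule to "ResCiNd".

RESCIND

Rule — convert every letter to uppercase.
So "ResCiNd" becomes "RESCIND".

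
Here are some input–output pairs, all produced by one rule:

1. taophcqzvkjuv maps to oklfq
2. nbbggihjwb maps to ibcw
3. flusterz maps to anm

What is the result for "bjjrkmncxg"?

wmib

Rule — keep one character in every 3, starting at position 1 (positions 1st, 4th, 7th, ...), then shift every letter 5 places backward in the alphabet (wrapping around).
Applying both steps to "bjjrkmncxg": "brng", then "wmib".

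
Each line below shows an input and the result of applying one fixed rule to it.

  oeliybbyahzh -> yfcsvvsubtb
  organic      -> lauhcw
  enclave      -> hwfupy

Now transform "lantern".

uhnylh

What's happening: shift every letter 6 places backward in the alphabet (wrapping around), then delete the first character.
"lantern" → "fuhnylh" → "uhnylh".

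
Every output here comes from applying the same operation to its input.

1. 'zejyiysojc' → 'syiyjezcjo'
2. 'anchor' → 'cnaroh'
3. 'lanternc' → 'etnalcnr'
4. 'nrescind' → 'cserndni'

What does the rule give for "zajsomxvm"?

Rule — move the last 3 characters to the front (rotate right by 3), then reverse the string.
For "zajsomxvm", step one produces "xvmzajsom"; step two turns that into "mosjazmvx".

mosjazmvx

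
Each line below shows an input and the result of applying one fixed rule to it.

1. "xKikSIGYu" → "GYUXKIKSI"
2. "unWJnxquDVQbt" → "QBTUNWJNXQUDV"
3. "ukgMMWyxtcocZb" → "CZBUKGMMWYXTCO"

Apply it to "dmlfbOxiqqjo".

QJODMLFBOXIQ

Rule — move the last 3 characters to the front (rotate right by 3), then convert every letter to uppercase.
Doing the same to "dmlfbOxiqqjo": "QJODMLFBOXIQ".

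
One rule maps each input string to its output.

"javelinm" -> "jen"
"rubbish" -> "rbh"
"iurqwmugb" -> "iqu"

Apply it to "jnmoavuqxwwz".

jouw

What's happening: keep one character in every 3, starting at position 1 (positions 1st, 4th, 7th, ...).
Applying that to "jnmoavuqxwwz" gives "jouw".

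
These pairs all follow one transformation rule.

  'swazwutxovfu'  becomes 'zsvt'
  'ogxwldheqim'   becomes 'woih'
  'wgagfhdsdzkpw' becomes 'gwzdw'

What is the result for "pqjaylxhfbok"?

apbx

The rule is to keep one character in every 3, starting at position 1 (positions 1st, 4th, 7th, ...), then swap each adjacent pair of characters (1↔2, 3↔4, ...).
"pqjaylxhfbok" → "paxb" → "apbx".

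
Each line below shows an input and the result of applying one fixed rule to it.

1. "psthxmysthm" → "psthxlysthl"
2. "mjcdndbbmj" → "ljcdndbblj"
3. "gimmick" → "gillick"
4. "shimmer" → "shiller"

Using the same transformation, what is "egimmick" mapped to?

Each output is the input with this applied: replace every "m" with "l".
For "egimmick" the result is "egillick".

egillick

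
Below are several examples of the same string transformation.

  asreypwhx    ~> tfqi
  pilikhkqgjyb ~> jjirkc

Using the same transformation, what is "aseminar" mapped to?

The pattern: keep every other character starting from the second (positions 2nd, 4th, 6th, ...), then shift every letter 1 place forward in the alphabet (wrapping around).
For "aseminar" the result is "tnos".

tnos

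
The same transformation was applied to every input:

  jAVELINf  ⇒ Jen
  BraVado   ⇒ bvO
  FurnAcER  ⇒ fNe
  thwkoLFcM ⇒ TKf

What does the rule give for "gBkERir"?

Rule — keep one character in every 3, starting at position 1 (positions 1st, 4th, 7th, ...), then flip the case of every letter.
For "gBkERir", step one produces "gEr"; step two turns that into "GeR".

GeR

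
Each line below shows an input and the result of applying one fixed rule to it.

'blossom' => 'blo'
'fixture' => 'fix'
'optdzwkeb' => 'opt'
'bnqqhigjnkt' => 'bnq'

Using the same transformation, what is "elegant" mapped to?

In each case the input is transformed by: keep only the first 3 characters.
So "elegant" becomes "ele".

ele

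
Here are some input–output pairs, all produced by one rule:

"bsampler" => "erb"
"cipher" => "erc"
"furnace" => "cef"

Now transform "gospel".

elg

Each output is the input with this applied: move the last 2 characters to the front (rotate right by 2), then keep only the first 3 characters.
"gospel" → "elgosp" → "elg".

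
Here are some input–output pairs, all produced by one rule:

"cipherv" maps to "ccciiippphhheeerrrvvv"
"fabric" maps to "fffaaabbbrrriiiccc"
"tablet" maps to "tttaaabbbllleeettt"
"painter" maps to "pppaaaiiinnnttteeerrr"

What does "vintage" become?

The pattern: repeat every character 3 times.
Doing the same to "vintage": "vvviiinnntttaaagggeee".

vvviiinnntttaaagggeee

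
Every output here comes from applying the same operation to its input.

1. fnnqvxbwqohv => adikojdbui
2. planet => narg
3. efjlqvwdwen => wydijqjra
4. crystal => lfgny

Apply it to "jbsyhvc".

fluip

What's happening: shift every letter 13 places forward in the alphabet (wrapping around) — i.e. ROT13, then delete the first 2 characters.
"jbsyhvc" → "wofluip" → "fluip".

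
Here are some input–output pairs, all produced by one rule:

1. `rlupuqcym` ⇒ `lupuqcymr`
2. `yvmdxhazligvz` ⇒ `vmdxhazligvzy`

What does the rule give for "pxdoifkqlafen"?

The transformation: move the first character to the end.
Doing the same to "pxdoifkqlafen": "xdoifkqlafenp".

xdoifkqlafenp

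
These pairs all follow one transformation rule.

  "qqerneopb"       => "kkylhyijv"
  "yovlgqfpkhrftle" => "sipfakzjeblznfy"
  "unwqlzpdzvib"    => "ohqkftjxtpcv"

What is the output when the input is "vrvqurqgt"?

The rule is to shift every letter 6 places backward in the alphabet (wrapping around).
For "vrvqurqgt" the result is "plpkolkan".

plpkolkan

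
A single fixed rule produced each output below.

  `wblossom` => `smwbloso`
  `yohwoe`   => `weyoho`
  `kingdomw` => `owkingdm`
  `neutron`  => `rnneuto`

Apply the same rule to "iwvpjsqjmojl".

Each output is the input with this applied: move the last 2 characters to the front (rotate right by 2), then swap the first and last characters.
Starting from "iwvpjsqjmojl": after the first operation, "jliwvpjsqjmo"; after the second, "oliwvpjsqjmj".

oliwvpjsqjmj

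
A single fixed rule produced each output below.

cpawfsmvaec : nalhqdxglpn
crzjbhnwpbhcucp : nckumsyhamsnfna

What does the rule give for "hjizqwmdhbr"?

The pattern: shift every letter 11 places forward in the alphabet (wrapping around).
Applying that to "hjizqwmdhbr" gives "sutkbhxosmc".

sutkbhxosmc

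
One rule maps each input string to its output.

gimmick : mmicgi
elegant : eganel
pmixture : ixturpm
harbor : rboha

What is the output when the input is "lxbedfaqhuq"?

bedfaqhulx

Each output is the input with this applied: delete the last character, then move the first 2 characters to the end (rotate left by 2).
For "lxbedfaqhuq", step one produces "lxbedfaqhu"; step two turns that into "bedfaqhulx".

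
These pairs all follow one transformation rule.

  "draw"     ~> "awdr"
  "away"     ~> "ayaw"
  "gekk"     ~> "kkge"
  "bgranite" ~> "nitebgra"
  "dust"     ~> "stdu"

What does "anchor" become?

horanc

Rule — swap the front and back halves of the string.
"anchor" → "horanc".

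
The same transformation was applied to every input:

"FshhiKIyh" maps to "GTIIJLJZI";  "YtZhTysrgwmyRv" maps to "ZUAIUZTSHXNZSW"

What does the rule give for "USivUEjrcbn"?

VTJWVFKSDCO

Each output is the input with this applied: shift every letter 1 place forward in the alphabet (wrapping around), then convert every letter to uppercase.
Working it through for "USivUEjrcbn": intermediate "VTjwVFksdco", final "VTJWVFKSDCO".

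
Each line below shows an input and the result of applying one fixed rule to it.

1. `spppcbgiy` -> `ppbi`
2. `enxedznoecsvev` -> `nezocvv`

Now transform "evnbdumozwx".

vbuow

What's happening: keep every other character starting from the second (positions 2nd, 4th, 6th, ...).
Doing the same to "evnbdumozwx": "vbuow".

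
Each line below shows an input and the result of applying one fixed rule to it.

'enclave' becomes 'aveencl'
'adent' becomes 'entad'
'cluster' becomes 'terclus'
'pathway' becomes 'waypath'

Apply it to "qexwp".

xwpqe

The transformation: move the last 3 characters to the front (rotate right by 3).
On "qexwp" that produces "xwpqe".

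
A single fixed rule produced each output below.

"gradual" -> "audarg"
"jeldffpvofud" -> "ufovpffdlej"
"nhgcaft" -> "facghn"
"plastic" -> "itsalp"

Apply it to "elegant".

The rule is to delete the last character, then reverse the string.
Working it through for "elegant": intermediate "elegan", final "nagele".
(Check on "jeldffpvofud": → "jeldffpvofu" → "ufovpffdlej" ✓)

nagele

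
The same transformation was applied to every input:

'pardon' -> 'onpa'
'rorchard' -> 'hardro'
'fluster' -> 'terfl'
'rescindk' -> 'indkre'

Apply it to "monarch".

What's happening: move the first 2 characters to the end (rotate left by 2), then delete the first 2 characters.
Applying both steps to "monarch": "narchmo", then "rchmo".

rchmo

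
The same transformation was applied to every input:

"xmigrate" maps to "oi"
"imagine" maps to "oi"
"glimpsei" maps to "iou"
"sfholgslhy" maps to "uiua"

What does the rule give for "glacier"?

ie

Looking at the pairs, the operation is to shift every letter 2 places forward in the alphabet (wrapping around), then keep only the vowels.
"glacier" → "incekgt" → "ie".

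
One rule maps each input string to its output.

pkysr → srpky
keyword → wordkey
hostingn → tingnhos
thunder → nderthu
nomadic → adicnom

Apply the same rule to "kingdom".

The transformation: move the first 3 characters to the end (rotate left by 3).
Applying that to "kingdom" gives "gdomkin".

gdomkin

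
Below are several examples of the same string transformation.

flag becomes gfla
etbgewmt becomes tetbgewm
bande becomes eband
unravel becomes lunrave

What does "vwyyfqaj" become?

Rule — move the last character to the front.
So "vwyyfqaj" becomes "jvwyyfqa".

jvwyyfqa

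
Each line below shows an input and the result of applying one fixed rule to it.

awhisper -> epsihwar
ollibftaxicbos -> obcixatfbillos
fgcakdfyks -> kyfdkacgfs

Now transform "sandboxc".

Looking at the pairs, the operation is to move the last character to the front, then reverse the string.
For "sandboxc" the result is "xobdnasc".
(Check on "ollibftaxicbos": → "sollibftaxicbo" → "obcixatfbillos" ✓)

xobdnasc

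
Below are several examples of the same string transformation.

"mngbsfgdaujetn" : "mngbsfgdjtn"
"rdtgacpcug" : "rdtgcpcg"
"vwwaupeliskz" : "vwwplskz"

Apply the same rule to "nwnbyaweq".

nwnbywq

Rule — remove every vowel.
Applying that to "nwnbyaweq" gives "nwnbywq".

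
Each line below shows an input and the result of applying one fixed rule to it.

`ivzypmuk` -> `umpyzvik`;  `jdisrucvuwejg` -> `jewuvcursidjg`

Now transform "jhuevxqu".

qxveuhju

Looking at the pairs, the operation is to move the last character to the front, then reverse the string.
Working it through for "jhuevxqu": intermediate "ujhuevxq", final "qxveuhju".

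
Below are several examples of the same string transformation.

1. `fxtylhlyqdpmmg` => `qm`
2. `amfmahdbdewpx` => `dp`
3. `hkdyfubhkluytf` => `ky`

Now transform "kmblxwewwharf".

What's happening: keep one character in every 3, starting at position 3 (positions 3rd, 6th, 9th, ...), then delete the first 2 characters.
"kmblxwewwharf" → "wr".

wr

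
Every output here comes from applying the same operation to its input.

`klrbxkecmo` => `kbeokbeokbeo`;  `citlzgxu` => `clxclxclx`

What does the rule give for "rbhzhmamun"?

In each case the input is transformed by: keep one character in every 3, starting at position 1 (positions 1st, 4th, 7th, ...), then write the whole string 3 times in a row.
So "rbhzhmamun" becomes "rzanrzanrzan".

rzanrzanrzan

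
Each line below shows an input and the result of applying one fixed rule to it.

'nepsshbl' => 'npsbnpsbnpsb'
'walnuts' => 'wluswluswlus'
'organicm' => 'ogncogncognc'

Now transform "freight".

What's happening: keep every other character starting from the first (positions 1st, 3rd, 5th, ...), then write the whole string 3 times in a row.
Starting from "freight": after the first operation, "fegt"; after the second, "fegtfegtfegt".

fegtfegtfegt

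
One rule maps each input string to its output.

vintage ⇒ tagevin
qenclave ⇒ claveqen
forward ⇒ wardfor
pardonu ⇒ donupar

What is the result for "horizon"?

izonhor

The transformation: move the first 3 characters to the end (rotate left by 3).
So "horizon" becomes "izonhor".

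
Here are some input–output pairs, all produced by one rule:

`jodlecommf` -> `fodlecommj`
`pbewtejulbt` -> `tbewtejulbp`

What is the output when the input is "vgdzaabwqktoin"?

In each case the input is transformed by: swap the first and last characters.
On "vgdzaabwqktoin" that produces "ngdzaabwqktoiv".

ngdzaabwqktoiv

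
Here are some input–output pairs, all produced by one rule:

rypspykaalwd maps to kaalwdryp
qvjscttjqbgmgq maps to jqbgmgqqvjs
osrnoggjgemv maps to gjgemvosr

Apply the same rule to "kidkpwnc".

The pattern: swap the front and back halves of the string, then delete the last 3 characters.
Working it through for "kidkpwnc": intermediate "pwnckidk", final "pwnck".

pwnck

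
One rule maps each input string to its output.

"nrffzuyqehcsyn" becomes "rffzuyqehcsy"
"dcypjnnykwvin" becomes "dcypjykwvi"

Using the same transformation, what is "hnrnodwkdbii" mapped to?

hrodwkdbii

Rule — remove every "n".
For "hnrnodwkdbii" the result is "hrodwkdbii".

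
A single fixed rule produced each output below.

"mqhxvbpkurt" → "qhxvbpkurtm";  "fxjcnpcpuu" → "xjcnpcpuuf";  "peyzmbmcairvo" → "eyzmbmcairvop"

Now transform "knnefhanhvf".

nnefhanhvfk

Each output is the input with this applied: move the first character to the end.
Doing the same to "knnefhanhvf": "nnefhanhvfk".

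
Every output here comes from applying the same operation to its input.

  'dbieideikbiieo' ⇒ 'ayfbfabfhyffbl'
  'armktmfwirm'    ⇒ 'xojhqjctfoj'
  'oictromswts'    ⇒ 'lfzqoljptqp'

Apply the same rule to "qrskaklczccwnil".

Looking at the pairs, the operation is to shift every letter 3 places backward in the alphabet (wrapping around).
For "qrskaklczccwnil" the result is "nophxhizwzztkfi".

nophxhizwzztkfi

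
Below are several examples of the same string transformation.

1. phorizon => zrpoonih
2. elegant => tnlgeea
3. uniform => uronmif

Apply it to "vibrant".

vtrniba

What's happening: sort the characters into reverse alphabetical order.
Doing the same to "vibrant": "vtrniba".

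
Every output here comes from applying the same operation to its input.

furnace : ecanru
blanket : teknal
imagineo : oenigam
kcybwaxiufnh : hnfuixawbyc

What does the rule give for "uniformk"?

kmrofin

Each output is the input with this applied: reverse the string, then delete the last character.
Starting from "uniformk": after the first operation, "kmrofinu"; after the second, "kmrofin".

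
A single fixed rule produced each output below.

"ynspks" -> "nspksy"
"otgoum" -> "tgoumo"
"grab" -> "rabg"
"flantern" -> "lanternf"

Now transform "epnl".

pnle

The transformation: move the first character to the end.
"epnl" → "pnle".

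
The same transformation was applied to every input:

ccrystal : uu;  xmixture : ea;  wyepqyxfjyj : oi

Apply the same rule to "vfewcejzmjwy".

In each case the input is transformed by: shift every letter 8 places backward in the alphabet (wrapping around), then keep only the vowels.
On "vfewcejzmjwy": the first step gives "nxwouwbreboq", and the second then gives "oueo".

oueo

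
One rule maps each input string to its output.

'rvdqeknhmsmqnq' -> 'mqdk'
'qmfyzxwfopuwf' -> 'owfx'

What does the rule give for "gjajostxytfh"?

yhas

What's happening: keep one character in every 3, starting at position 3 (positions 3rd, 6th, 9th, ...), then move the first 2 characters to the end (rotate left by 2).
On "gjajostxytfh": the first step gives "asyh", and the second then gives "yhas".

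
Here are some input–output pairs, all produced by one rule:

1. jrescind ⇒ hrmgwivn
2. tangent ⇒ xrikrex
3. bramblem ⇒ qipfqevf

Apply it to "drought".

xlkysvh

The transformation: reverse the string, then shift every letter 4 places forward in the alphabet (wrapping around).
For "drought", step one produces "thguord"; step two turns that into "xlkysvh".
(Check on "jrescind": → "dnicserj" → "hrmgwivn" ✓)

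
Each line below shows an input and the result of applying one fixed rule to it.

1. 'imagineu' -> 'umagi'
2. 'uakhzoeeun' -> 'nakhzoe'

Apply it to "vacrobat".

Looking at the pairs, the operation is to swap the first and last characters, then delete the last 3 characters.
"vacrobat" → "tacrobav" → "tacro".

tacro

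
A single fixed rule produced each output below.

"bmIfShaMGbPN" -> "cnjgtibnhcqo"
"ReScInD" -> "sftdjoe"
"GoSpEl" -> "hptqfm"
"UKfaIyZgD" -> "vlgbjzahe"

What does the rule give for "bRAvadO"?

csbwbep

The transformation: shift every letter 1 place forward in the alphabet (wrapping around), then convert every letter to lowercase.
Starting from "bRAvadO": after the first operation, "cSBwbeP"; after the second, "csbwbep".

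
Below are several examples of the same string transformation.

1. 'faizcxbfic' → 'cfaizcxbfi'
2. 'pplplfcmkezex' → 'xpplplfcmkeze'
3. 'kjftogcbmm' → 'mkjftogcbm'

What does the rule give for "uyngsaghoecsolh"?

huyngsaghoecsol

Looking at the pairs, the operation is to move the last character to the front.
For "uyngsaghoecsolh" the result is "huyngsaghoecsol".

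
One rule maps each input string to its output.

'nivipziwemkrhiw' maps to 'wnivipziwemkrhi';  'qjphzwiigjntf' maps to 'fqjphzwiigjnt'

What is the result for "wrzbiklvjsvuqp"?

In each case the input is transformed by: move the last character to the front.
On "wrzbiklvjsvuqp" that produces "pwrzbiklvjsvuq".

pwrzbiklvjsvuq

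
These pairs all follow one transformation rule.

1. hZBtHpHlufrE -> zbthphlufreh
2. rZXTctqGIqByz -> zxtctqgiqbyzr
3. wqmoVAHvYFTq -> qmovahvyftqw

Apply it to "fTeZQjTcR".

tezqjtcrf

The transformation: move the first character to the end, then convert every letter to lowercase.
For "fTeZQjTcR", step one produces "TeZQjTcRf"; step two turns that into "tezqjtcrf".
(Check on "wqmoVAHvYFTq": → "qmoVAHvYFTqw" → "qmovahvyftqw" ✓)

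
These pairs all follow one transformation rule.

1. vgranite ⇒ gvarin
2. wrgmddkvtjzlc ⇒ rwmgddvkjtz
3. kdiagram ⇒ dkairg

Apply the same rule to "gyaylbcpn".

ygyablc

The transformation: delete the last 2 characters, then swap each adjacent pair of characters (1↔2, 3↔4, ...).
For "gyaylbcpn", step one produces "gyaylbc"; step two turns that into "ygyablc".
(Check on "wrgmddkvtjzlc": → "wrgmddkvtjz" → "rwmgddvkjtz" ✓)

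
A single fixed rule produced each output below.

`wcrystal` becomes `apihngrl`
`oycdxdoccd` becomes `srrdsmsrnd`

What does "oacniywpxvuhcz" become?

Rule — shift every letter 11 places backward in the alphabet (wrapping around), then reverse the string.
On "oacniywpxvuhcz": the first step gives "dprcxnlemkjwro", and the second then gives "orwjkmelnxcrpd".
(Check on "oycdxdoccd": → "dnrsmsdrrs" → "srrdsmsrnd" ✓)

orwjkmelnxcrpd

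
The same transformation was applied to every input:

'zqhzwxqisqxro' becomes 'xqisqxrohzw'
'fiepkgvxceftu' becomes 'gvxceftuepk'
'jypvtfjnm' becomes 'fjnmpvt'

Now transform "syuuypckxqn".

What's happening: delete the first 2 characters, then move the first 3 characters to the end (rotate left by 3).
So "syuuypckxqn" becomes "pckxqnuuy".

pckxqnuuy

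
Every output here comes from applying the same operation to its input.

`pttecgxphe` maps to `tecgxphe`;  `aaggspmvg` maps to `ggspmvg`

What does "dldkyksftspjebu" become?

What's happening: delete the first 2 characters.
On "dldkyksftspjebu" that produces "dkyksftspjebu".

dkyksftspjebu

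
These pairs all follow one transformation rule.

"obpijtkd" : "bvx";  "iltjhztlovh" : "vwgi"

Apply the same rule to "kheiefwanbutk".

xvjox

Looking at the pairs, the operation is to keep one character in every 3, starting at position 1 (positions 1st, 4th, 7th, ...), then shift every letter 13 places forward in the alphabet (wrapping around) — i.e. ROT13.
Applying both steps to "kheiefwanbutk": "kiwbk", then "xvjox".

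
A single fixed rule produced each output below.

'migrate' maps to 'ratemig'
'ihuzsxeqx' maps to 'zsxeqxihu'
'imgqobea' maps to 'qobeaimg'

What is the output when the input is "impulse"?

Rule — move the first 3 characters to the end (rotate left by 3).
On "impulse" that produces "ulseimp".

ulseimp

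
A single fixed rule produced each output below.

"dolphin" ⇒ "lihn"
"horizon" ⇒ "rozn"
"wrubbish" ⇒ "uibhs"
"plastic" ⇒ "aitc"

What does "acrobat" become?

Rule — swap each adjacent pair of characters (1↔2, 3↔4, ...), then delete the first 3 characters.
"acrobat" → "caorabt" → "rabt".

rabt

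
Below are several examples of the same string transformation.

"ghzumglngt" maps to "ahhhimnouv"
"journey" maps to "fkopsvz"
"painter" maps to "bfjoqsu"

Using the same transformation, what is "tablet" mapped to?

bcfmuu

Rule — shift every letter 1 place forward in the alphabet (wrapping around), then sort the characters into alphabetical order.
"tablet" → "ubcmfu" → "bcfmuu".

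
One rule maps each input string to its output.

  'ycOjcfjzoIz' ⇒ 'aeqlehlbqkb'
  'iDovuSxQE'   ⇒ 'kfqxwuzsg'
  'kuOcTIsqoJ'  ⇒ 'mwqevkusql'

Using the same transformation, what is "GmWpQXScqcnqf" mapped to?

ioyrszuesepsh

The pattern: shift every letter 2 places forward in the alphabet (wrapping around), then convert every letter to lowercase.
Applying both steps to "GmWpQXScqcnqf": "IoYrSZUesepsh", then "ioyrszuesepsh".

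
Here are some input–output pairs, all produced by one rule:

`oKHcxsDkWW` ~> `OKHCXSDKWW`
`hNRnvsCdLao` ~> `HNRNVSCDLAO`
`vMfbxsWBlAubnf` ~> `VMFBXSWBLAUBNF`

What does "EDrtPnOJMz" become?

Looking at the pairs, the operation is to convert every letter to uppercase.
So "EDrtPnOJMz" becomes "EDRTPNOJMZ".

EDRTPNOJMZ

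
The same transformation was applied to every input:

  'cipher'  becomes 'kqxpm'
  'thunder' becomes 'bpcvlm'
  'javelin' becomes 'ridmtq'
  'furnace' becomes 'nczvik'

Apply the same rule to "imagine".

The pattern: shift every letter 8 places forward in the alphabet (wrapping around), then delete the last character.
Applying both steps to "imagine": "quioqvm", then "quioqv".

quioqv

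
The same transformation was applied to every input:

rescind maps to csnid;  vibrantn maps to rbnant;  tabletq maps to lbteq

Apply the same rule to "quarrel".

The rule is to delete the first 2 characters, then swap each adjacent pair of characters (1↔2, 3↔4, ...).
Applying both steps to "quarrel": "arrel", then "raerl".

raerl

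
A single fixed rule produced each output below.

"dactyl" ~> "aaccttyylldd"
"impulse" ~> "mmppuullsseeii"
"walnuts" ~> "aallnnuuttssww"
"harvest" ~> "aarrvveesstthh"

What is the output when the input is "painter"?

Looking at the pairs, the operation is to double every character, then move the first 2 characters to the end (rotate left by 2).
So "painter" becomes "aaiinntteerrpp".
(Check on "dactyl": → "ddaaccttyyll" → "aaccttyylldd" ✓)

aaiinntteerrpp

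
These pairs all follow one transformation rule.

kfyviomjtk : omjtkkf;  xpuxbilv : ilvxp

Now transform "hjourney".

neyhj

Each output is the input with this applied: move the first 2 characters to the end (rotate left by 2), then delete the first 3 characters.
For "hjourney", step one produces "ourneyhj"; step two turns that into "neyhj".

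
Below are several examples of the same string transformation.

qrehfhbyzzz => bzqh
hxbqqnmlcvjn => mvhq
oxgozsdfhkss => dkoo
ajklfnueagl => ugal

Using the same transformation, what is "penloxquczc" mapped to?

qzpl

The pattern: keep one character in every 3, starting at position 1 (positions 1st, 4th, 7th, ...), then swap the front and back halves of the string.
"penloxquczc" → "plqz" → "qzpl".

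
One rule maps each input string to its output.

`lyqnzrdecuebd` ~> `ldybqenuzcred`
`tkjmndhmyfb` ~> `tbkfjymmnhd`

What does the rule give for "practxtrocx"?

pxrcaocrttx

The pattern: take characters alternately from the front and the back (1st, last, 2nd, 2nd-last, ...).
On "practxtrocx" that produces "pxrcaocrttx".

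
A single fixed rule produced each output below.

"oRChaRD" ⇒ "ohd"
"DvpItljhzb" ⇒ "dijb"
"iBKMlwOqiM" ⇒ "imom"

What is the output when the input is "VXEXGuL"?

vxl

The rule is to keep one character in every 3, starting at position 1 (positions 1st, 4th, 7th, ...), then convert every letter to lowercase.
For "VXEXGuL", step one produces "VXL"; step two turns that into "vxl".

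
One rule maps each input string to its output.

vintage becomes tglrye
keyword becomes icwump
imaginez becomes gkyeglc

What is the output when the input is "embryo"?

In each case the input is transformed by: shift every letter 2 places backward in the alphabet (wrapping around), then delete the last character.
For "embryo", step one produces "ckzpwm"; step two turns that into "ckzpw".

ckzpw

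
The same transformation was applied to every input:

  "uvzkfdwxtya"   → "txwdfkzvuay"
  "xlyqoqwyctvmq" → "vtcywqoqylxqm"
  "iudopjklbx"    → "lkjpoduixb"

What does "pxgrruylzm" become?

lyurrgxpmz

Looking at the pairs, the operation is to move the last 2 characters to the front (rotate right by 2), then reverse the string.
On "pxgrruylzm": the first step gives "zmpxgrruyl", and the second then gives "lyurrgxpmz".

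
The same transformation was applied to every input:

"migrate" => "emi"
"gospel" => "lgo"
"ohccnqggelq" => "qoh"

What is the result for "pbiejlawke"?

Each output is the input with this applied: move the first 2 characters to the end (rotate left by 2), then keep only the last 3 characters.
On "pbiejlawke": the first step gives "iejlawkepb", and the second then gives "epb".

epb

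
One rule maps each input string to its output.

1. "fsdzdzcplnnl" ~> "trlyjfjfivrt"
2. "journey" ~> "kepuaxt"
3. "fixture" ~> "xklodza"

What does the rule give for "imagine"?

tkosgmo

Each output is the input with this applied: shift every letter 6 places forward in the alphabet (wrapping around), then move the last 2 characters to the front (rotate right by 2).
On "imagine": the first step gives "osgmotk", and the second then gives "tkosgmo".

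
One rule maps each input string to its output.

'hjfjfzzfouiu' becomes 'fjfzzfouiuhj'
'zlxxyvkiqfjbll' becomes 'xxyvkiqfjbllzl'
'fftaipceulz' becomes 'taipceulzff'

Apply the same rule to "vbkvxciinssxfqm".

kvxciinssxfqmvb

The rule is to move the first 2 characters to the end (rotate left by 2).
Doing the same to "vbkvxciinssxfqm": "kvxciinssxfqmvb".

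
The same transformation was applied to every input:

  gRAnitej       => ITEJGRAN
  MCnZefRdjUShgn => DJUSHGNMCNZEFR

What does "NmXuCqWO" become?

CQWONMXU

Each output is the input with this applied: swap the front and back halves of the string, then convert every letter to uppercase.
Working it through for "NmXuCqWO": intermediate "CqWONmXu", final "CQWONMXU".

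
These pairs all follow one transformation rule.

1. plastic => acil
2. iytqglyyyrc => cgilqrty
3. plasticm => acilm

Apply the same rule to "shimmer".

ehim

Looking at the pairs, the operation is to sort the characters into alphabetical order, then delete the last 3 characters.
"shimmer" → "ehimmrs" → "ehim".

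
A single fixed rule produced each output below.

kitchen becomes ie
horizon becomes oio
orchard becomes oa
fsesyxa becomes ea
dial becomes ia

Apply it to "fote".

What's happening: keep only the vowels.
"fote" → "oe".

oe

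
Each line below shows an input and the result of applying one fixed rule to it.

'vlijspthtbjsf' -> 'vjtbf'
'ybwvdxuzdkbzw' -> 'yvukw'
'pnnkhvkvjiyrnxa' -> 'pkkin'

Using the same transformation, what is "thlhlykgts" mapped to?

thks

In each case the input is transformed by: keep one character in every 3, starting at position 1 (positions 1st, 4th, 7th, ...).
Applying that to "thlhlykgts" gives "thks".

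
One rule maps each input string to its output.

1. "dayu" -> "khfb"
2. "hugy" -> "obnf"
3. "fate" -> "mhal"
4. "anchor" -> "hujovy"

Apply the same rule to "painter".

whpualy

In each case the input is transformed by: shift every letter 7 places forward in the alphabet (wrapping around).
"painter" → "whpualy".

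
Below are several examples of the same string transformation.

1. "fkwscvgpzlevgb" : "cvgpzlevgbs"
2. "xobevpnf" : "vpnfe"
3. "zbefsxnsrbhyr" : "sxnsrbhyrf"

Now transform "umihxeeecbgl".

What's happening: delete the first 3 characters, then move the first character to the end.
On "umihxeeecbgl" that produces "xeeecbglh".

xeeecbglh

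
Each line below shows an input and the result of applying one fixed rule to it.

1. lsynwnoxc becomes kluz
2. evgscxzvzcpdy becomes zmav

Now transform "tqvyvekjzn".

In each case the input is transformed by: shift every letter 3 places backward in the alphabet (wrapping around), then keep only the last 4 characters.
On "tqvyvekjzn": the first step gives "qnsvsbhgwk", and the second then gives "hgwk".

hgwk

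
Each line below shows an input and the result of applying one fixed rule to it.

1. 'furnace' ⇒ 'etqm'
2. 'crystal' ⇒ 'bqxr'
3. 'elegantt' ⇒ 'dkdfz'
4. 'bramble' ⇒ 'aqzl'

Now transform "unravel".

Each output is the input with this applied: shift every letter 1 place backward in the alphabet (wrapping around), then delete the last 3 characters.
On "unravel": the first step gives "tmqzudk", and the second then gives "tmqz".
(Check on "crystal": → "bqxrszk" → "bqxr" ✓)

tmqz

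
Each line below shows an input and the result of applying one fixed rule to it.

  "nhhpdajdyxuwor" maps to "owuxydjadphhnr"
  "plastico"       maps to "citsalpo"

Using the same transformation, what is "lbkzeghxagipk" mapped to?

pigaxhgezkblk

The transformation: reverse the string, then move the first character to the end.
On "lbkzeghxagipk": the first step gives "kpigaxhgezkbl", and the second then gives "pigaxhgezkblk".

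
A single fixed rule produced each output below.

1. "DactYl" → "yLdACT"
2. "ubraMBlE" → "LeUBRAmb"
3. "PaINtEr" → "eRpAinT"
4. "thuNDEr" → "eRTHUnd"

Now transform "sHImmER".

The pattern: move the last 2 characters to the front (rotate right by 2), then flip the case of every letter.
Working it through for "sHImmER": intermediate "ERsHImm", final "erShiMM".

erShiMM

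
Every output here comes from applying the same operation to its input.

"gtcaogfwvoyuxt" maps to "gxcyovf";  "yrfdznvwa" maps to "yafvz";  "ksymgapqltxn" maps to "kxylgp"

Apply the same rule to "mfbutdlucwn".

The rule is to keep every other character starting from the first (positions 1st, 3rd, 5th, ...), then take characters alternately from the front and the back (1st, last, 2nd, 2nd-last, ...).
Working it through for "mfbutdlucwn": intermediate "mbtlcn", final "mnbctl".

mnbctl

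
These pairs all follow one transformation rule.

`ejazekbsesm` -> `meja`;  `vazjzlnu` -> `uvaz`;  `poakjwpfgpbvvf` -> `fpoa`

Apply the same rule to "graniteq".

qgra

Each output is the input with this applied: move the first 3 characters to the end (rotate left by 3), then keep only the last 4 characters.
On "graniteq": the first step gives "niteqgra", and the second then gives "qgra".
(Check on "poakjwpfgpbvvf": → "kjwpfgpbvvfpoa" → "fpoa" ✓)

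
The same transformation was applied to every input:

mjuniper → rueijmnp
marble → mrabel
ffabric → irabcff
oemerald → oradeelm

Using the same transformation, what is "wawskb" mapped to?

wwabks

In each case the input is transformed by: sort the characters into alphabetical order, then move the last 2 characters to the front (rotate right by 2).
Starting from "wawskb": after the first operation, "abksww"; after the second, "wwabks".
(Check on "mjuniper": → "eijmnpru" → "rueijmnp" ✓)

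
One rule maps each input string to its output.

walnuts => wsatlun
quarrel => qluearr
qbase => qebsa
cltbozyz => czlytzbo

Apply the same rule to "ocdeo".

The transformation: take characters alternately from the front and the back (1st, last, 2nd, 2nd-last, ...).
For "ocdeo" the result is "ooced".

ooced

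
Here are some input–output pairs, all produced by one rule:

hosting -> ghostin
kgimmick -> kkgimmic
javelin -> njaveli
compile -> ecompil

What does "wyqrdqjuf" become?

fwyqrdqju

The rule is to move the last character to the front.
So "wyqrdqjuf" becomes "fwyqrdqju".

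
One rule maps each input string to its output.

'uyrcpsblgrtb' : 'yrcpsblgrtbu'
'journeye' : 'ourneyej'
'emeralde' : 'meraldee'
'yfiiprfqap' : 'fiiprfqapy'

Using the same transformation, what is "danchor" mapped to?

In each case the input is transformed by: move the first character to the end.
On "danchor" that produces "anchord".

anchord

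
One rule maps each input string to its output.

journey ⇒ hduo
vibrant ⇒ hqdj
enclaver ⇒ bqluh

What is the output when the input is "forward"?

The transformation: shift every letter 10 places backward in the alphabet (wrapping around), then delete the first 3 characters.
Working it through for "forward": intermediate "vehmqht", final "mqht".
(Check on "vibrant": → "lyrhqdj" → "hqdj" ✓)

mqht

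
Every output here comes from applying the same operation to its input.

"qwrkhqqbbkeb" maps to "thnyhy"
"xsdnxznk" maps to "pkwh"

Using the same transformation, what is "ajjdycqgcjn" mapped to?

What's happening: shift every letter 3 places backward in the alphabet (wrapping around), then keep every other character starting from the second (positions 2nd, 4th, 6th, ...).
Working it through for "ajjdycqgcjn": intermediate "xggavzndzgk", final "gazdg".
(Check on "qwrkhqqbbkeb": → "ntohennyyhby" → "thnyhy" ✓)

gazdg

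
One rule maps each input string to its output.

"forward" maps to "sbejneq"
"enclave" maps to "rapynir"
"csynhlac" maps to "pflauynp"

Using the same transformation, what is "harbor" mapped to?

uneobe

The pattern: shift every letter 13 places forward in the alphabet (wrapping around) — i.e. ROT13.
Applying that to "harbor" gives "uneobe".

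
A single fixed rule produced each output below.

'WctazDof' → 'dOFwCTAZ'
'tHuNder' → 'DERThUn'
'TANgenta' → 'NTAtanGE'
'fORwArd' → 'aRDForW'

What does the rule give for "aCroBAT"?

batAcRO

Each output is the input with this applied: move the last 3 characters to the front (rotate right by 3), then flip the case of every letter.
For "aCroBAT", step one produces "BATaCro"; step two turns that into "batAcRO".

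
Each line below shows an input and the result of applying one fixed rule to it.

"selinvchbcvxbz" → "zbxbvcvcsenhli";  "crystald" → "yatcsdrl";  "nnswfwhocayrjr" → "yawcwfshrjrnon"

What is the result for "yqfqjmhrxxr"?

The rule is to sort the characters into reverse alphabetical order, then take characters alternately from the front and the back (1st, last, 2nd, 2nd-last, ...).
Working it through for "yqfqjmhrxxr": intermediate "yxxrrqqmjhf", final "yfxhxjrmrqq".

yfxhxjrmrqq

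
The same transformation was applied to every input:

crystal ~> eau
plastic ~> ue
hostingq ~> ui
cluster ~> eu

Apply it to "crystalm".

What's happening: shift every letter 2 places forward in the alphabet (wrapping around), then keep only the vowels.
For "crystalm", step one produces "etauvcno"; step two turns that into "eauo".

eauo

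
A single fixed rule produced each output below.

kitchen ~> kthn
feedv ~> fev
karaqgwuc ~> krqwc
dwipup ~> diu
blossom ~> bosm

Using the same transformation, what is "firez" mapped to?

frz

Looking at the pairs, the operation is to keep every other character starting from the first (positions 1st, 3rd, 5th, ...).
On "firez" that produces "frz".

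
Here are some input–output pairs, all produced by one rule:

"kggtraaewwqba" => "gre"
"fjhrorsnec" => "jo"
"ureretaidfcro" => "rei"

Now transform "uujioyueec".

uo

The rule is to delete the last 3 characters, then keep one character in every 3, starting at position 2 (positions 2nd, 5th, 8th, ...).
For "uujioyueec", step one produces "uujioyu"; step two turns that into "uo".
(Check on "ureretaidfcro": → "ureretaidf" → "rei" ✓)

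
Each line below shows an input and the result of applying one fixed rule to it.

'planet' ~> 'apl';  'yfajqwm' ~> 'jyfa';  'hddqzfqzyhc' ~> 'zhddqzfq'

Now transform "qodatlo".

Rule — delete the last 3 characters, then move the last character to the front.
Applying both steps to "qodatlo": "qoda", then "aqod".
(Check on "hddqzfqzyhc": → "hddqzfqz" → "zhddqzfq" ✓)

aqod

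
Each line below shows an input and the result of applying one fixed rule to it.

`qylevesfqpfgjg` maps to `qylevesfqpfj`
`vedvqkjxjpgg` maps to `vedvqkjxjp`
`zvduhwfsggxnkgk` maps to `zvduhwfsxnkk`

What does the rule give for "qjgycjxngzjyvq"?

What's happening: remove every "g".
On "qjgycjxngzjyvq" that produces "qjycjxnzjyvq".

qjycjxnzjyvq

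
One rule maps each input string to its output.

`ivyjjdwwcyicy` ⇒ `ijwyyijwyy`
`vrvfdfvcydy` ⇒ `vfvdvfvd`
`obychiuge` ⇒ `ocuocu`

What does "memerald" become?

The pattern: keep one character in every 3, starting at position 1 (positions 1st, 4th, 7th, ...), then write the whole string twice.
Applying both steps to "memerald": "mel", then "melmel".

melmel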